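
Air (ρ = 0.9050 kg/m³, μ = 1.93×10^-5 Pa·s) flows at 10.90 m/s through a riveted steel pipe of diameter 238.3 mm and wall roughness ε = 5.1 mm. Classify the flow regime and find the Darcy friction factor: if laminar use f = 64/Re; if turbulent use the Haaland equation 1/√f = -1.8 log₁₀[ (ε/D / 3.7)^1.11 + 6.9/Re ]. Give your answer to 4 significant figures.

f ≈ 0.05033

Re = ρVD/μ = 0.905·10.9·0.2383/1.93e-05 = 1.218e+05.
Re > 4000 → turbulent. ε/D = 0.0051/0.2383 = 0.0214; Haaland: 1/√f = -1.8 log₁₀[0.00328 + 5.67e-05] = 4.458, so f = 0.05033.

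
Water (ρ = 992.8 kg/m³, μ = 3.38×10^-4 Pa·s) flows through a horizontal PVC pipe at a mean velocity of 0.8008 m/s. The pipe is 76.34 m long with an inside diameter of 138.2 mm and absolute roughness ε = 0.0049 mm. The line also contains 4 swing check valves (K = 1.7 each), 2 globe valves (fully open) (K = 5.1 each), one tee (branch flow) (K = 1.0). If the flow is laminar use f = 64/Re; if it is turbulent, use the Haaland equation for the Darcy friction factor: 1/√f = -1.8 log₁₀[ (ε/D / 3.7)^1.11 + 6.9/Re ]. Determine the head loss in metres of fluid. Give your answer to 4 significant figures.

Reynolds number Re = ρVD/μ = 992.8 · 0.8008 · 0.1382 / 0.000338 = 3.251e+05.
Re > 4000 → turbulent. Relative roughness ε/D = 4.9e-06/0.1382 = 3.55e-05. Haaland: 1/√f = -1.8 log₁₀[(3.55e-05/3.7)^1.11 + 6.9/3.251e+05] = -1.8 log₁₀[2.69e-06 + 2.12e-05] = 8.318, so f = 0.01445.
Total minor-loss coefficient ΣK = 4·1.7 + 2·5.1 + 1·1 = 18.
ΔP = [f·L/D + ΣK]·(ρV²/2) = [0.01445·76.34/0.1382 + 18]·(992.8·0.8008²/2) = [7.983 + 18]·318.3 = 8271 Pa.
Head loss h_f = ΔP/(ρg) = 8271/(992.8·9.81) = 0.8493 m.

h_f ≈ 0.8493 m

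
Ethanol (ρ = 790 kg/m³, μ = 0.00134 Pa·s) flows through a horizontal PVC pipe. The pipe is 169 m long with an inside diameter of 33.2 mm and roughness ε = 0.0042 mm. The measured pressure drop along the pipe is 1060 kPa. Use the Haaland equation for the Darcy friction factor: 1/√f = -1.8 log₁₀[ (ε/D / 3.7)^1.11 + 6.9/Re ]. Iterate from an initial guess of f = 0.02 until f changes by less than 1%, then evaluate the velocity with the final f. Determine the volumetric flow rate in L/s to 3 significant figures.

Rearranging Darcy-Weisbach: V = √(2·ΔP·D/(f·L·ρ)). With ε/D = 4.2e-06/0.0332 = 0.000127, iterate starting from f = 0.02:
  f = 0.02 → V = √(2·1.06e+06·0.0332/(0.02·169·790)) = 5.134 m/s; Re = ρVD/μ = 1.005e+05; f → 0.01837
  f = 0.01837 → V = 5.357 m/s; Re = 1.048e+05; f → 0.01823
Converged (Δf/f < 1%). With the final f = 0.01823: V = √(2·1.06e+06·0.0332/(0.01823·169·790)) = 5.377 m/s.
Q = V·A = 5.377·(π/4·0.0332²) = 0.004655 m³/s = 4.66 L/s.

Q ≈ 4.66 L/s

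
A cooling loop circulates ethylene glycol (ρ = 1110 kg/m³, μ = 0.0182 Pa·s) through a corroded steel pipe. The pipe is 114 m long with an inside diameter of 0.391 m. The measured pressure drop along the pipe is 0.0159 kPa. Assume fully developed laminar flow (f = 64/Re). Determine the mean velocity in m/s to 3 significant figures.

V ≈ 0.0366 m/s

For laminar flow, f = 64/Re with Re = ρVD/μ, so Darcy-Weisbach reduces to ΔP = 32μLV/D². Solving for V: V = ΔP·D²/(32μL) = 15.9·(0.391)²/(32·0.0182·114) = 0.03661 m/s.
Check: Re = ρVD/μ = 1110·0.03661·0.391/0.0182 = 873.1 < 2300, so the laminar assumption holds.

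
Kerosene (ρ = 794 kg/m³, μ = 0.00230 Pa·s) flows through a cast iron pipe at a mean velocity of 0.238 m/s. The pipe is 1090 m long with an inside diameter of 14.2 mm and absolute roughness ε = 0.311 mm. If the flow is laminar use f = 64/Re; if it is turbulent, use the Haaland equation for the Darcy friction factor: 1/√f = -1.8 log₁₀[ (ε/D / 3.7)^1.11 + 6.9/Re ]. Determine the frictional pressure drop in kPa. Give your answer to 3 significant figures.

ΔP ≈ 94.7 kPa

Reynolds number Re = ρVD/μ = 794 · 0.238 · 0.0142 / 0.0023 = 1167.
Re < 2300 → laminar flow, so f = 64/Re = 64/1167 = 0.05486 (the turbulent correlation is not needed).
Darcy-Weisbach: ΔP = f(L/D)(ρV²/2) = 0.05486·(1090/0.0142)·(794·0.238²/2) = 0.05486·7.676e+04·22.49 = 9.469e+04 Pa.
ΔP = 9.469e+04 Pa = 94.7 kPa.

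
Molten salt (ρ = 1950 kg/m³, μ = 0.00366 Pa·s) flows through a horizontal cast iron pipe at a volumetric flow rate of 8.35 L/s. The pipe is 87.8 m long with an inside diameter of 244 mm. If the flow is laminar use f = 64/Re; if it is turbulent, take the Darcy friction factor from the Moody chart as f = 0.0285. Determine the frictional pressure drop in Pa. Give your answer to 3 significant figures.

Q = 8.35 L/s = 8.35/1000 = 0.00835 m³/s.
Cross-sectional area A = πD²/4 = π(0.244)²/4 = 0.04676 m²; mean velocity V = Q/A = 0.00835/0.04676 = 0.1786 m/s.
Reynolds number Re = ρVD/μ = 1950 · 0.1786 · 0.244 / 0.00366 = 2.321e+04.
Re > 4000 → turbulent; use the Moody-chart value f = 0.0285.
Darcy-Weisbach: ΔP = f(L/D)(ρV²/2) = 0.0285·(87.8/0.244)·(1950·0.1786²/2) = 0.0285·359.8·31.09 = 318.9 Pa.

ΔP ≈ 319 Pa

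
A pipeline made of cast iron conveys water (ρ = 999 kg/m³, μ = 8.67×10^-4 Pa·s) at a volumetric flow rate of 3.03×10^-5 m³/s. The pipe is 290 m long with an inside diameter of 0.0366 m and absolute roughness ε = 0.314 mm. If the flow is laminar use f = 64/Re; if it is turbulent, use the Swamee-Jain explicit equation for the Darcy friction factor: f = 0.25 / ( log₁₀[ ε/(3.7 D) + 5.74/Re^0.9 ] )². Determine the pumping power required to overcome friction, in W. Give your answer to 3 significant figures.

Cross-sectional area A = πD²/4 = π(0.0366)²/4 = 0.001052 m²; mean velocity V = Q/A = 3.03e-05/0.001052 = 0.0288 m/s.
Reynolds number Re = ρVD/μ = 999 · 0.0288 · 0.0366 / 0.000867 = 1215.
Re < 2300 → laminar flow, so f = 64/Re = 64/1215 = 0.05269 (the turbulent correlation is not needed).
Darcy-Weisbach: ΔP = f(L/D)(ρV²/2) = 0.05269·(290/0.0366)·(999·0.0288²/2) = 0.05269·7923·0.4143 = 173 Pa.
Pumping power P = QΔP = 3.03e-05·173 = 0.005241 W = 0.00524 W.

P ≈ 0.00524 W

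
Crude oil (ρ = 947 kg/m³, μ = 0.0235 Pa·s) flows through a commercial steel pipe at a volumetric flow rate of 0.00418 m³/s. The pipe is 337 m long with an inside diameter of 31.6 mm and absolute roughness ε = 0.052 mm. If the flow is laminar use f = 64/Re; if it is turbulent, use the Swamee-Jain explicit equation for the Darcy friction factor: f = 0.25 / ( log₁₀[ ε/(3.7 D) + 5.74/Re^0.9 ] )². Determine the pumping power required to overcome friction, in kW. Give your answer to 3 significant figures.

P ≈ 22.1 kW

Cross-sectional area A = πD²/4 = π(0.0316)²/4 = 0.0007843 m²; mean velocity V = Q/A = 0.00418/0.0007843 = 5.33 m/s.
Reynolds number Re = ρVD/μ = 947 · 5.33 · 0.0316 / 0.0235 = 6787.
Re > 4000 → turbulent. Relative roughness ε/D = 5.2e-05/0.0316 = 0.00165. Swamee-Jain: f = 0.25/(log₁₀[0.00165/3.7 + 5.74/6787^0.9])² = 0.25/(log₁₀[0.000445 + 0.00204])² = 0.25/(-2.604)² = 0.03687.
Darcy-Weisbach: ΔP = f(L/D)(ρV²/2) = 0.03687·(337/0.0316)·(947·5.33²/2) = 0.03687·1.066e+04·1.345e+04 = 5.288e+06 Pa.
Pumping power P = QΔP = 0.00418·5.288e+06 = 22110 W = 22.1 kW.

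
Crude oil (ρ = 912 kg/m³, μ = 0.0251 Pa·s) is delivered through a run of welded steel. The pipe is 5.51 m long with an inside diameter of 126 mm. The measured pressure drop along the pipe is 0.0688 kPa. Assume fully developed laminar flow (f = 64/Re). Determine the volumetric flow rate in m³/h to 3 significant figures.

Q ≈ 11.1 m³/h

For laminar flow, f = 64/Re with Re = ρVD/μ, so Darcy-Weisbach reduces to ΔP = 32μLV/D². Solving for V: V = ΔP·D²/(32μL) = 68.8·(0.126)²/(32·0.0251·5.51) = 0.2468 m/s.
Check: Re = ρVD/μ = 912·0.2468·0.126/0.0251 = 1130 < 2300, so the laminar assumption holds.
Q = V·A = 0.2468·(π/4·0.126²) = 0.003077 m³/s = 11.1 m³/h.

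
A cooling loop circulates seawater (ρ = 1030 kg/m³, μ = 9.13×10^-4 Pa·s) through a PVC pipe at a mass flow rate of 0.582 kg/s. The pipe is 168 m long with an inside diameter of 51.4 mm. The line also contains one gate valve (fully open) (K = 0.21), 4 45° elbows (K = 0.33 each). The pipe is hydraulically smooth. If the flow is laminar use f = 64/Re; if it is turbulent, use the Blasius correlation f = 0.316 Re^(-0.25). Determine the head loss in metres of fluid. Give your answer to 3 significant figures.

A = πD²/4 = π(0.0514)²/4 = 0.002075 m²; mean velocity V = ṁ/(ρA) = 0.582/(1030 · 0.002075) = 0.2723 m/s.
Reynolds number Re = ρVD/μ = 1030 · 0.2723 · 0.0514 / 0.000913 = 1.579e+04.
Re > 4000 → turbulent. Smooth-pipe (Blasius): f = 0.316 Re^(-0.25) = 0.316/(1.579e+04)^0.25 = 0.02819.
Total minor-loss coefficient ΣK = 1·0.21 + 4·0.33 = 1.53.
ΔP = [f·L/D + ΣK]·(ρV²/2) = [0.02819·168/0.0514 + 1.53]·(1030·0.2723²/2) = [92.14 + 1.53]·38.19 = 3577 Pa.
Head loss h_f = ΔP/(ρg) = 3577/(1030·9.81) = 0.354 m.

h_f ≈ 0.354 m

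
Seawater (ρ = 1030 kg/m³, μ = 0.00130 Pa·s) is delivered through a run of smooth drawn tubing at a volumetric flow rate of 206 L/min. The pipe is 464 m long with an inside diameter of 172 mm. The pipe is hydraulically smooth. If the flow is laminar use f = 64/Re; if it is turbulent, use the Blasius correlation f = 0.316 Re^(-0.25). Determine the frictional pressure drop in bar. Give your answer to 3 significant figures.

ΔP ≈ 0.00805 bar

Q = 206 L/min = 206/60000 = 0.003433 m³/s.
Cross-sectional area A = πD²/4 = π(0.172)²/4 = 0.02324 m²; mean velocity V = Q/A = 0.003433/0.02324 = 0.1478 m/s.
Reynolds number Re = ρVD/μ = 1030 · 0.1478 · 0.172 / 0.0013 = 2.014e+04.
Re > 4000 → turbulent. Smooth-pipe (Blasius): f = 0.316 Re^(-0.25) = 0.316/(2.014e+04)^0.25 = 0.02653.
Darcy-Weisbach: ΔP = f(L/D)(ρV²/2) = 0.02653·(464/0.172)·(1030·0.1478²/2) = 0.02653·2698·11.24 = 804.7 Pa.
ΔP = 804.7 Pa = 0.00805 bar.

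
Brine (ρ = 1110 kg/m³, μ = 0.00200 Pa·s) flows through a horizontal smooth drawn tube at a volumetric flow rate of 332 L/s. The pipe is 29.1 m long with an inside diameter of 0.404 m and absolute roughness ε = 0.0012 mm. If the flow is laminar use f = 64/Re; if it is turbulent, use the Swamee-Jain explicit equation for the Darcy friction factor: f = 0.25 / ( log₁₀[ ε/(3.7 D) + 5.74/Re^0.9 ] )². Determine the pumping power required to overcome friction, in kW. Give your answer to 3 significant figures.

P ≈ 1.14 kW

Q = 332 L/s = 332/1000 = 0.332 m³/s.
Cross-sectional area A = πD²/4 = π(0.404)²/4 = 0.1282 m²; mean velocity V = Q/A = 0.332/0.1282 = 2.59 m/s.
Reynolds number Re = ρVD/μ = 1110 · 2.59 · 0.404 / 0.002 = 5.807e+05.
Re > 4000 → turbulent. Relative roughness ε/D = 1.2e-06/0.404 = 2.97e-06. Swamee-Jain: f = 0.25/(log₁₀[2.97e-06/3.7 + 5.74/5.807e+05^0.9])² = 0.25/(log₁₀[8.03e-07 + 3.73e-05])² = 0.25/(-4.419)² = 0.0128.
Darcy-Weisbach: ΔP = f(L/D)(ρV²/2) = 0.0128·(29.1/0.404)·(1110·2.59²/2) = 0.0128·72.03·3723 = 3432 Pa.
Pumping power P = QΔP = 0.332·3432 = 1140 W = 1.14 kW.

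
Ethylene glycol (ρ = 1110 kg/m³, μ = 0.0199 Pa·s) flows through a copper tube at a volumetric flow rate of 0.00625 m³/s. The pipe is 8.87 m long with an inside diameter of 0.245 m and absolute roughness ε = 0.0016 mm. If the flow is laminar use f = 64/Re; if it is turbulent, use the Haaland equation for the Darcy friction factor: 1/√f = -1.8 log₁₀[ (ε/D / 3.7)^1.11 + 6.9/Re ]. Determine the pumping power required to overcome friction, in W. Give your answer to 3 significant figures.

P ≈ 0.0780 W

Cross-sectional area A = πD²/4 = π(0.245)²/4 = 0.04714 m²; mean velocity V = Q/A = 0.00625/0.04714 = 0.1326 m/s.
Reynolds number Re = ρVD/μ = 1110 · 0.1326 · 0.245 / 0.0199 = 1812.
Re < 2300 → laminar flow, so f = 64/Re = 64/1812 = 0.03533 (the turbulent correlation is not needed).
Darcy-Weisbach: ΔP = f(L/D)(ρV²/2) = 0.03533·(8.87/0.245)·(1110·0.1326²/2) = 0.03533·36.2·9.755 = 12.48 Pa.
Pumping power P = QΔP = 0.00625·12.48 = 0.07797 W = 0.0780 W.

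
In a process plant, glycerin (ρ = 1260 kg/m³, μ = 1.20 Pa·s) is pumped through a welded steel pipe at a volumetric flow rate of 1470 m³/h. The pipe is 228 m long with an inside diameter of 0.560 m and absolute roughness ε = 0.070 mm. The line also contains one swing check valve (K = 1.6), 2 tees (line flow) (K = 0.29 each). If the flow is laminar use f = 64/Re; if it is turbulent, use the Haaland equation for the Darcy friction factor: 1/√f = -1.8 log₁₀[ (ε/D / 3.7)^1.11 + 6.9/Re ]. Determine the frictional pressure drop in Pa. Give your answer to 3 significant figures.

ΔP ≈ 50100 Pa

Q = 1470 m³/h = 1470/3600 = 0.4083 m³/s.
Cross-sectional area A = πD²/4 = π(0.56)²/4 = 0.2463 m²; mean velocity V = Q/A = 0.4083/0.2463 = 1.658 m/s.
Reynolds number Re = ρVD/μ = 1260 · 1.658 · 0.56 / 1.2 = 974.8.
Re < 2300 → laminar flow, so f = 64/Re = 64/974.8 = 0.06565 (the turbulent correlation is not needed).
Total minor-loss coefficient ΣK = 1·1.6 + 2·0.29 = 2.18.
ΔP = [f·L/D + ΣK]·(ρV²/2) = [0.06565·228/0.56 + 2.18]·(1260·1.658²/2) = [26.73 + 2.18]·1732 = 5.006e+04 Pa.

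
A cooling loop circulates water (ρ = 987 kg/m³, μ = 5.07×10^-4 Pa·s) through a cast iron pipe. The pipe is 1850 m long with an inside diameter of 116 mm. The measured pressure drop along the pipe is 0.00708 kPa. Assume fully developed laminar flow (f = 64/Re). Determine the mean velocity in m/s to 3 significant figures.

For laminar flow, f = 64/Re with Re = ρVD/μ, so Darcy-Weisbach reduces to ΔP = 32μLV/D². Solving for V: V = ΔP·D²/(32μL) = 7.08·(0.116)²/(32·0.000507·1850) = 0.003174 m/s.
Check: Re = ρVD/μ = 987·0.003174·0.116/0.000507 = 716.8 < 2300, so the laminar assumption holds.

V ≈ 0.00317 m/s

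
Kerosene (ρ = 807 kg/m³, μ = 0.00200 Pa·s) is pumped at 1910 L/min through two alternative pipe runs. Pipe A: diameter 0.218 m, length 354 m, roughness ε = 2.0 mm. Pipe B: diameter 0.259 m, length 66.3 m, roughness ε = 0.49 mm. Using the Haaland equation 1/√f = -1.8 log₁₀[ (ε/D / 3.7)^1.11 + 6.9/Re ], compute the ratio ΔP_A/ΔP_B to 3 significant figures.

Pipe A: V = Q/A = 0.03183/0.03733 = 0.8529 m/s; Re = 7.502e+04; ε/D = 0.00917; Haaland → f = 0.03768; ΔP_A = f(L/D)(ρV²/2) = 1.796e+04 Pa.
Pipe B: V = Q/A = 0.03183/0.05269 = 0.6042 m/s; Re = 6.314e+04; ε/D = 0.00189; Haaland → f = 0.02549; ΔP_B = f(L/D)(ρV²/2) = 961.2 Pa.
ΔP_A/ΔP_B = 1.796e+04/961.2 = 18.7.

ΔP_A/ΔP_B ≈ 18.7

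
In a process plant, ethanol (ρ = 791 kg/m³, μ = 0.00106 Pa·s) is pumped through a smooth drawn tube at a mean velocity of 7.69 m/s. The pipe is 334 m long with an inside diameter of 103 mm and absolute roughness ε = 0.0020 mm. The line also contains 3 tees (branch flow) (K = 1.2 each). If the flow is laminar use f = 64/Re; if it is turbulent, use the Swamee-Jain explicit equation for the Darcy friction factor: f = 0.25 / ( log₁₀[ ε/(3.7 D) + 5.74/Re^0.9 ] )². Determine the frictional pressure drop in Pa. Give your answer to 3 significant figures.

ΔP ≈ 1.07×10^6 Pa

Reynolds number Re = ρVD/μ = 791 · 7.69 · 0.103 / 0.00106 = 5.911e+05.
Re > 4000 → turbulent. Relative roughness ε/D = 2e-06/0.103 = 1.94e-05. Swamee-Jain: f = 0.25/(log₁₀[1.94e-05/3.7 + 5.74/5.911e+05^0.9])² = 0.25/(log₁₀[5.25e-06 + 3.67e-05])² = 0.25/(-4.377)² = 0.01305.
Total minor-loss coefficient ΣK = 3·1.2 = 3.6.
ΔP = [f·L/D + ΣK]·(ρV²/2) = [0.01305·334/0.103 + 3.6]·(791·7.69²/2) = [42.31 + 3.6]·2.339e+04 = 1.074e+06 Pa.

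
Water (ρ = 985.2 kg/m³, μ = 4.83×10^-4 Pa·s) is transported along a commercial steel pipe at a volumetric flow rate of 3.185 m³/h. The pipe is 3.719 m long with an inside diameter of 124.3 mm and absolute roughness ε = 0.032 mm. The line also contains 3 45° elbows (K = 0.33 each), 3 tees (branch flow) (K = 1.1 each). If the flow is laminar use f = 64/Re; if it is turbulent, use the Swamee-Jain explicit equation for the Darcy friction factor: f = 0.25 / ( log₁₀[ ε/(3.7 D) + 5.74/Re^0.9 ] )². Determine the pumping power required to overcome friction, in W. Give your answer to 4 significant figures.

P ≈ 0.01181 W

Q = 3.185 m³/h = 3.185/3600 = 0.0008847 m³/s.
Cross-sectional area A = πD²/4 = π(0.1243)²/4 = 0.01213 m²; mean velocity V = Q/A = 0.0008847/0.01213 = 0.07291 m/s.
Reynolds number Re = ρVD/μ = 985.2 · 0.07291 · 0.1243 / 0.000483 = 1.849e+04.
Re > 4000 → turbulent. Relative roughness ε/D = 3.2e-05/0.1243 = 0.000257. Swamee-Jain: f = 0.25/(log₁₀[0.000257/3.7 + 5.74/1.849e+04^0.9])² = 0.25/(log₁₀[6.96e-05 + 0.000829])² = 0.25/(-3.046)² = 0.02694.
Total minor-loss coefficient ΣK = 3·0.33 + 3·1.1 = 4.29.
ΔP = [f·L/D + ΣK]·(ρV²/2) = [0.02694·3.719/0.1243 + 4.29]·(985.2·0.07291²/2) = [0.8061 + 4.29]·2.618 = 13.34 Pa.
Pumping power P = QΔP = 0.0008847·13.34 = 0.011806 W = 0.01181 W.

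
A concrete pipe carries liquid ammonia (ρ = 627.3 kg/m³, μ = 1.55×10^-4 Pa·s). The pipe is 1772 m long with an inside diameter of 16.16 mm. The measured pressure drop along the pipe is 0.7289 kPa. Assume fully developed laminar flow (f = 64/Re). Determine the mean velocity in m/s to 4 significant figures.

For laminar flow, f = 64/Re with Re = ρVD/μ, so Darcy-Weisbach reduces to ΔP = 32μLV/D². Solving for V: V = ΔP·D²/(32μL) = 728.9·(0.01616)²/(32·0.000155·1772) = 0.02166 m/s.
Check: Re = ρVD/μ = 627.3·0.02166·0.01616/0.000155 = 1416 < 2300, so the laminar assumption holds.

V ≈ 0.02166 m/s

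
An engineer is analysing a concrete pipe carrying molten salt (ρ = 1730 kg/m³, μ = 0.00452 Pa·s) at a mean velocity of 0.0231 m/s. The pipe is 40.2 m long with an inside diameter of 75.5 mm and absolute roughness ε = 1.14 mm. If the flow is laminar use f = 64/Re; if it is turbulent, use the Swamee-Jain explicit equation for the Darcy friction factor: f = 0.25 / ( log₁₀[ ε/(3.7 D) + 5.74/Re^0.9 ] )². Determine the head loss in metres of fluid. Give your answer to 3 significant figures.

Reynolds number Re = ρVD/μ = 1730 · 0.0231 · 0.0755 / 0.00452 = 667.5.
Re < 2300 → laminar flow, so f = 64/Re = 64/667.5 = 0.09588 (the turbulent correlation is not needed).
Darcy-Weisbach: ΔP = f(L/D)(ρV²/2) = 0.09588·(40.2/0.0755)·(1730·0.0231²/2) = 0.09588·532.5·0.4616 = 23.56 Pa.
Head loss h_f = ΔP/(ρg) = 23.56/(1730·9.81) = 0.00139 m.

h_f ≈ 0.00139 m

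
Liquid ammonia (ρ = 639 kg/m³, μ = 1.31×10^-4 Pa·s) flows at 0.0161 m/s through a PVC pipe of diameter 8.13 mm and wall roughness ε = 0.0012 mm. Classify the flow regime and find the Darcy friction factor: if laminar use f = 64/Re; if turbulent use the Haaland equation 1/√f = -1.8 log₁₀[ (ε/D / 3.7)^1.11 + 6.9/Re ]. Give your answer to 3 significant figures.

f ≈ 0.100

Re = ρVD/μ = 639·0.0161·0.00813/0.000131 = 638.5.
Re < 2300 → laminar, so f = 64/Re = 0.1002 (roughness is irrelevant in laminar flow).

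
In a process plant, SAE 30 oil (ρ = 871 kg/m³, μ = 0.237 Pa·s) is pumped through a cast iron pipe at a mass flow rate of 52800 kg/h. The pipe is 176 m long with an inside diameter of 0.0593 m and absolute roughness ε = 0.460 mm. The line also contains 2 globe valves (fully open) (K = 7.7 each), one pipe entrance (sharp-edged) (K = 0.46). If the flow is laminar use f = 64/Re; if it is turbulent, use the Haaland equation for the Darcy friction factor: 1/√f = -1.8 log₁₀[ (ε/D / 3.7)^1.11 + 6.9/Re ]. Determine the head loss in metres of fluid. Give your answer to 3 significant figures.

ṁ = 52800 kg/h = 52800/3600 = 14.67 kg/s.
A = πD²/4 = π(0.0593)²/4 = 0.002762 m²; mean velocity V = ṁ/(ρA) = 14.67/(871 · 0.002762) = 6.097 m/s.
Reynolds number Re = ρVD/μ = 871 · 6.097 · 0.0593 / 0.237 = 1329.
Re < 2300 → laminar flow, so f = 64/Re = 64/1329 = 0.04817 (the turbulent correlation is not needed).
Total minor-loss coefficient ΣK = 2·7.7 + 1·0.46 = 15.9.
ΔP = [f·L/D + ΣK]·(ρV²/2) = [0.04817·176/0.0593 + 15.9]·(871·6.097²/2) = [143 + 15.9]·1.619e+04 = 2.571e+06 Pa.
Head loss h_f = ΔP/(ρg) = 2.571e+06/(871·9.81) = 301 m.

h_f ≈ 301 m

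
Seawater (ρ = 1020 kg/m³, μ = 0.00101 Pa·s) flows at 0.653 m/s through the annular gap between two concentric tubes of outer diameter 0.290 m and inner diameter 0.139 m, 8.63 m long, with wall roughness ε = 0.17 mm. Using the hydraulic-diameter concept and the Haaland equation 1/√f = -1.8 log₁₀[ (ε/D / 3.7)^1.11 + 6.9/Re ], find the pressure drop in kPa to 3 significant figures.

Hydraulic diameter D_h = 4A/P = D_o - D_i = 0.29 - 0.139 = 0.151 m.
Re = ρVD_h/μ = 1020·0.653·0.151/0.00101 = 9.958e+04.
ε/D_h = 0.00017/0.151 = 0.00113; Haaland gives 1/√f = -1.8 log₁₀[0.000125+6.93e-05] = 6.681, so f = 0.0224.
ΔP = f(L/D_h)(ρV²/2) = 0.0224·8.63/0.151·217.5 = 278.4 Pa.
ΔP = 0.278 kPa.

ΔP ≈ 0.278 kPa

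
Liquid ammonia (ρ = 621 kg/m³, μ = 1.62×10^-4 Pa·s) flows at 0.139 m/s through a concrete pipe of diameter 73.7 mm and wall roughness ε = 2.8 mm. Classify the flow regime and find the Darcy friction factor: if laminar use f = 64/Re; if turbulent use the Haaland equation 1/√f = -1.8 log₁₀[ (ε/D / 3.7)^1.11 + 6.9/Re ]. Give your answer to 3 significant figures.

Re = ρVD/μ = 621·0.139·0.0737/0.000162 = 3.927e+04.
Re > 4000 → turbulent. ε/D = 0.0028/0.0737 = 0.038; Haaland: 1/√f = -1.8 log₁₀[0.00621 + 0.000176] = 3.951, so f = 0.06405.

f ≈ 0.0641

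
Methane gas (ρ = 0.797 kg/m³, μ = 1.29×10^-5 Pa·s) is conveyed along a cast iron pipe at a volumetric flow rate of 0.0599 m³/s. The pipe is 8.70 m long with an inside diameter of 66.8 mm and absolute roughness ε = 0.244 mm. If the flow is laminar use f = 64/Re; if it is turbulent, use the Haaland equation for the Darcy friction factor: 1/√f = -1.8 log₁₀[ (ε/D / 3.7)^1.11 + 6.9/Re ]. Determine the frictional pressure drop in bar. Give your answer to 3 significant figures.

Cross-sectional area A = πD²/4 = π(0.0668)²/4 = 0.003505 m²; mean velocity V = Q/A = 0.0599/0.003505 = 17.09 m/s.
Reynolds number Re = ρVD/μ = 0.797 · 17.09 · 0.0668 / 1.29e-05 = 7.054e+04.
Re > 4000 → turbulent. Relative roughness ε/D = 0.000244/0.0668 = 0.00365. Haaland: 1/√f = -1.8 log₁₀[(0.00365/3.7)^1.11 + 6.9/7.054e+04] = -1.8 log₁₀[0.000461 + 9.78e-05] = 5.855, so f = 0.02917.
Darcy-Weisbach: ΔP = f(L/D)(ρV²/2) = 0.02917·(8.7/0.0668)·(0.797·17.09²/2) = 0.02917·130.2·116.4 = 442.3 Pa.
ΔP = 442.3 Pa = 0.00442 bar.

ΔP ≈ 0.00442 bar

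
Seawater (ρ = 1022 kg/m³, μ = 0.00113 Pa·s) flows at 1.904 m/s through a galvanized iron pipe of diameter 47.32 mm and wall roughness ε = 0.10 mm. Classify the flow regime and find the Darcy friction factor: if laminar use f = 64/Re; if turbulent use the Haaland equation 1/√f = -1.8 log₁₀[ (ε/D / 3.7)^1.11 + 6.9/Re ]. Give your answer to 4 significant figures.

f ≈ 0.02558

Re = ρVD/μ = 1022·1.904·0.04732/0.00113 = 8.149e+04.
Re > 4000 → turbulent. ε/D = 0.0001/0.04732 = 0.00211; Haaland: 1/√f = -1.8 log₁₀[0.000251 + 8.47e-05] = 6.253, so f = 0.02558.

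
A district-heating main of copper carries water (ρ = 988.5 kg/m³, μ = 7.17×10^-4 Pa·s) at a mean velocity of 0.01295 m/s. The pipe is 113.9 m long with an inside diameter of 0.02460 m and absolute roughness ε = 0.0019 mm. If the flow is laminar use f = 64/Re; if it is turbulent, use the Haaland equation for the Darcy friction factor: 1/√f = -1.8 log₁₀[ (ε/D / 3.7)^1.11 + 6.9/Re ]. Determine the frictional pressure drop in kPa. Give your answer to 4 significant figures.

ΔP ≈ 0.05592 kPa

Reynolds number Re = ρVD/μ = 988.5 · 0.01295 · 0.0246 / 0.000717 = 439.2.
Re < 2300 → laminar flow, so f = 64/Re = 64/439.2 = 0.1457 (the turbulent correlation is not needed).
Darcy-Weisbach: ΔP = f(L/D)(ρV²/2) = 0.1457·(113.9/0.0246)·(988.5·0.01295²/2) = 0.1457·4630·0.08289 = 55.92 Pa.
ΔP = 55.92 Pa = 0.05592 kPa.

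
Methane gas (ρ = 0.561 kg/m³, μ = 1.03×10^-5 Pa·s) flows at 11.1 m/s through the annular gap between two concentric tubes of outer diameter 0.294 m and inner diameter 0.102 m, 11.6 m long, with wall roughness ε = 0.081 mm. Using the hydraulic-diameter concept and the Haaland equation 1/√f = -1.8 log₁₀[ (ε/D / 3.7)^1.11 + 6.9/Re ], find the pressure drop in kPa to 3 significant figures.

ΔP ≈ 0.0404 kPa

Hydraulic diameter D_h = 4A/P = D_o - D_i = 0.294 - 0.102 = 0.192 m.
Re = ρVD_h/μ = 0.561·11.1·0.192/1.03e-05 = 1.161e+05.
ε/D_h = 8.1e-05/0.192 = 0.000422; Haaland gives 1/√f = -1.8 log₁₀[4.2e-05+5.94e-05] = 7.189, so f = 0.01935.
ΔP = f(L/D_h)(ρV²/2) = 0.01935·11.6/0.192·34.56 = 40.4 Pa.
ΔP = 0.0404 kPa.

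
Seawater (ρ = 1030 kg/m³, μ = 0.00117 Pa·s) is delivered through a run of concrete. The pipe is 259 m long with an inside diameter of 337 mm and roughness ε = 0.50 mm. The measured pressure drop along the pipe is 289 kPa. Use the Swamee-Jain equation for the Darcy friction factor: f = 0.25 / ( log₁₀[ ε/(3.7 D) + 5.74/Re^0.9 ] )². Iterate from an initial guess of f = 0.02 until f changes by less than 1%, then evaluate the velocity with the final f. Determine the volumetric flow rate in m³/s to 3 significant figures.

Q ≈ 0.516 m³/s

Rearranging Darcy-Weisbach: V = √(2·ΔP·D/(f·L·ρ)). With ε/D = 0.0005/0.337 = 0.00148, iterate starting from f = 0.02:
  f = 0.02 → V = √(2·2.89e+05·0.337/(0.02·259·1030)) = 6.042 m/s; Re = ρVD/μ = 1.793e+06; f → 0.02185
  f = 0.02185 → V = 5.781 m/s; Re = 1.715e+06; f → 0.02186
Converged (Δf/f < 1%). With the final f = 0.02186: V = √(2·2.89e+05·0.337/(0.02186·259·1030)) = 5.78 m/s.
Q = V·A = 5.78·(π/4·0.337²) = 0.5155 m³/s = 0.516 m³/s.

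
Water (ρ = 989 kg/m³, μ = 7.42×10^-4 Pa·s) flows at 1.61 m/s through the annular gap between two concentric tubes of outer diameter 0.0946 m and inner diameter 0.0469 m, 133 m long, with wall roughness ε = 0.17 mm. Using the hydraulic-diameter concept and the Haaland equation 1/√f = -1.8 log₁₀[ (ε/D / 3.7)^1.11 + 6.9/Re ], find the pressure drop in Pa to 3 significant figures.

Hydraulic diameter D_h = 4A/P = D_o - D_i = 0.0946 - 0.0469 = 0.0477 m.
Re = ρVD_h/μ = 989·1.61·0.0477/0.000742 = 1.024e+05.
ε/D_h = 0.00017/0.0477 = 0.00356; Haaland gives 1/√f = -1.8 log₁₀[0.000449+6.74e-05] = 5.917, so f = 0.02856.
ΔP = f(L/D_h)(ρV²/2) = 0.02856·133/0.0477·1282 = 1.021e+05 Pa.

ΔP ≈ 102000 Pa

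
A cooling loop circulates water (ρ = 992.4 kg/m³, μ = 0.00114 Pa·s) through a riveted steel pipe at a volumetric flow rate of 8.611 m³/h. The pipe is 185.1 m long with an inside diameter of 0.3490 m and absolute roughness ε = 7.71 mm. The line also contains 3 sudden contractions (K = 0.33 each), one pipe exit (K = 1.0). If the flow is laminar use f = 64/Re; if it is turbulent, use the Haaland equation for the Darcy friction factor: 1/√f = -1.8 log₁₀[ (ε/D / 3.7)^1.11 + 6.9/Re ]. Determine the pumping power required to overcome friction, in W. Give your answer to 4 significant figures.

Q = 8.611 m³/h = 8.611/3600 = 0.002392 m³/s.
Cross-sectional area A = πD²/4 = π(0.349)²/4 = 0.09566 m²; mean velocity V = Q/A = 0.002392/0.09566 = 0.025 m/s.
Reynolds number Re = ρVD/μ = 992.4 · 0.025 · 0.349 / 0.00114 = 7597.
Re > 4000 → turbulent. Relative roughness ε/D = 0.00771/0.349 = 0.0221. Haaland: 1/√f = -1.8 log₁₀[(0.0221/3.7)^1.11 + 6.9/7597] = -1.8 log₁₀[0.0034 + 0.000908] = 4.258, so f = 0.05515.
Total minor-loss coefficient ΣK = 3·0.33 + 1·1 = 1.99.
ΔP = [f·L/D + ΣK]·(ρV²/2) = [0.05515·185.1/0.349 + 1.99]·(992.4·0.025²/2) = [29.25 + 1.99]·0.3102 = 9.691 Pa.
Pumping power P = QΔP = 0.002392·9.691 = 0.023180 W = 0.02318 W.

P ≈ 0.02318 W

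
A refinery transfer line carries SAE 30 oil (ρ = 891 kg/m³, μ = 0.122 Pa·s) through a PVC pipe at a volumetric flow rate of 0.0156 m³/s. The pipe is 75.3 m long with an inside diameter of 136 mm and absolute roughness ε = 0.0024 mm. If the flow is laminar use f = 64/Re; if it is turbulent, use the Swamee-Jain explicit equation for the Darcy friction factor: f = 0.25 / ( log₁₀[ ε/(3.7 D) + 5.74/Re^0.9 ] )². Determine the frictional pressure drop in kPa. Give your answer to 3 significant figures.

Cross-sectional area A = πD²/4 = π(0.136)²/4 = 0.01453 m²; mean velocity V = Q/A = 0.0156/0.01453 = 1.074 m/s.
Reynolds number Re = ρVD/μ = 891 · 1.074 · 0.136 / 0.122 = 1067.
Re < 2300 → laminar flow, so f = 64/Re = 64/1067 = 0.06 (the turbulent correlation is not needed).
Darcy-Weisbach: ΔP = f(L/D)(ρV²/2) = 0.06·(75.3/0.136)·(891·1.074²/2) = 0.06·553.7·513.8 = 1.707e+04 Pa.
ΔP = 1.707e+04 Pa = 17.1 kPa.

ΔP ≈ 17.1 kPa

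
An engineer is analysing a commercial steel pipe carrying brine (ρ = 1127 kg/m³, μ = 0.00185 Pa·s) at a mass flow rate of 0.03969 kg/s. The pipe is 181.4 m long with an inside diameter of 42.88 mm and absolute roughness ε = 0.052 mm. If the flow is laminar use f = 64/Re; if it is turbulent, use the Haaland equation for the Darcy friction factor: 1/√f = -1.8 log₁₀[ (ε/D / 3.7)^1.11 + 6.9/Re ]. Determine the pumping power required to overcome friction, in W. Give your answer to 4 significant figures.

P ≈ 0.005016 W

A = πD²/4 = π(0.04288)²/4 = 0.001444 m²; mean velocity V = ṁ/(ρA) = 0.03969/(1127 · 0.001444) = 0.02439 m/s.
Reynolds number Re = ρVD/μ = 1127 · 0.02439 · 0.04288 / 0.00185 = 637.
Re < 2300 → laminar flow, so f = 64/Re = 64/637 = 0.1005 (the turbulent correlation is not needed).
Darcy-Weisbach: ΔP = f(L/D)(ρV²/2) = 0.1005·(181.4/0.04288)·(1127·0.02439²/2) = 0.1005·4230·0.3351 = 142.4 Pa.
Q = ṁ/ρ = 0.03969/1127 = 3.522e-05 m³/s.
Pumping power P = QΔP = 3.522e-05·142.4 = 0.0050161 W = 0.005016 W.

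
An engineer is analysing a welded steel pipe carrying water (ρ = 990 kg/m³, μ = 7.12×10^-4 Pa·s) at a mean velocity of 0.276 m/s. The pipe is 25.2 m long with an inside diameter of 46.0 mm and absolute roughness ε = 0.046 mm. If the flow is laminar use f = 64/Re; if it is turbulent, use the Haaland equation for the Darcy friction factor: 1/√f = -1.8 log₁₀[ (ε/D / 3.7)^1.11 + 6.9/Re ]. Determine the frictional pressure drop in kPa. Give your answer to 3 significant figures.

Reynolds number Re = ρVD/μ = 990 · 0.276 · 0.046 / 0.000712 = 1.765e+04.
Re > 4000 → turbulent. Relative roughness ε/D = 4.6e-05/0.046 = 0.001. Haaland: 1/√f = -1.8 log₁₀[(0.001/3.7)^1.11 + 6.9/1.765e+04] = -1.8 log₁₀[0.000109 + 0.000391] = 5.941, so f = 0.02833.
Darcy-Weisbach: ΔP = f(L/D)(ρV²/2) = 0.02833·(25.2/0.046)·(990·0.276²/2) = 0.02833·547.8·37.71 = 585.2 Pa.
ΔP = 585.2 Pa = 0.585 kPa.

ΔP ≈ 0.585 kPa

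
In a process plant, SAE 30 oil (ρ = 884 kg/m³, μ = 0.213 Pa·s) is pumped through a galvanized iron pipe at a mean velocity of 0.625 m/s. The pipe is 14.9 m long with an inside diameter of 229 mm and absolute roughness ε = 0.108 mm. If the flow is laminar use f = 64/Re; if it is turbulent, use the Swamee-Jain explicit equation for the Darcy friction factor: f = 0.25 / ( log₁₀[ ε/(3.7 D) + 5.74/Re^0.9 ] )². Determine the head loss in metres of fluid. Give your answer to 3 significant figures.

Reynolds number Re = ρVD/μ = 884 · 0.625 · 0.229 / 0.213 = 594.
Re < 2300 → laminar flow, so f = 64/Re = 64/594 = 0.1077 (the turbulent correlation is not needed).
Darcy-Weisbach: ΔP = f(L/D)(ρV²/2) = 0.1077·(14.9/0.229)·(884·0.625²/2) = 0.1077·65.07·172.7 = 1210 Pa.
Head loss h_f = ΔP/(ρg) = 1210/(884·9.81) = 0.140 m.

h_f ≈ 0.140 m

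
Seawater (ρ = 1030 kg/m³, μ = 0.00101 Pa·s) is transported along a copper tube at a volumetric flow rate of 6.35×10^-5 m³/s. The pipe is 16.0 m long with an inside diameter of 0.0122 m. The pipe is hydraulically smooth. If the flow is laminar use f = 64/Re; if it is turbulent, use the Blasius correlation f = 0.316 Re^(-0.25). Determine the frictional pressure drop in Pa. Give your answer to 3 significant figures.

Cross-sectional area A = πD²/4 = π(0.0122)²/4 = 0.0001169 m²; mean velocity V = Q/A = 6.35e-05/0.0001169 = 0.5432 m/s.
Reynolds number Re = ρVD/μ = 1030 · 0.5432 · 0.0122 / 0.00101 = 6758.
Re > 4000 → turbulent. Smooth-pipe (Blasius): f = 0.316 Re^(-0.25) = 0.316/(6758)^0.25 = 0.03485.
Darcy-Weisbach: ΔP = f(L/D)(ρV²/2) = 0.03485·(16/0.0122)·(1030·0.5432²/2) = 0.03485·1311·152 = 6946 Pa.

ΔP ≈ 6950 Pa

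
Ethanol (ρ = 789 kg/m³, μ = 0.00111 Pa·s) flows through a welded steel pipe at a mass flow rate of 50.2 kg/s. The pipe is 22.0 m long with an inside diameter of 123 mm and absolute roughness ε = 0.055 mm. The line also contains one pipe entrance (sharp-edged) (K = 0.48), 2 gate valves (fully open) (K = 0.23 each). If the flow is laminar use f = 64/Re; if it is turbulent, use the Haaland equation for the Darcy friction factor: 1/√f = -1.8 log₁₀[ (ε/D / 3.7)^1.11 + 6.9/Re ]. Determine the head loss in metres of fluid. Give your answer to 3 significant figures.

A = πD²/4 = π(0.123)²/4 = 0.01188 m²; mean velocity V = ṁ/(ρA) = 50.2/(789 · 0.01188) = 5.355 m/s.
Reynolds number Re = ρVD/μ = 789 · 5.355 · 0.123 / 0.00111 = 4.682e+05.
Re > 4000 → turbulent. Relative roughness ε/D = 5.5e-05/0.123 = 0.000447. Haaland: 1/√f = -1.8 log₁₀[(0.000447/3.7)^1.11 + 6.9/4.682e+05] = -1.8 log₁₀[4.48e-05 + 1.47e-05] = 7.605, so f = 0.01729.
Total minor-loss coefficient ΣK = 1·0.48 + 2·0.23 = 0.94.
ΔP = [f·L/D + ΣK]·(ρV²/2) = [0.01729·22/0.123 + 0.94]·(789·5.355²/2) = [3.092 + 0.94]·1.131e+04 = 4.561e+04 Pa.
Head loss h_f = ΔP/(ρg) = 4.561e+04/(789·9.81) = 5.89 m.

h_f ≈ 5.89 m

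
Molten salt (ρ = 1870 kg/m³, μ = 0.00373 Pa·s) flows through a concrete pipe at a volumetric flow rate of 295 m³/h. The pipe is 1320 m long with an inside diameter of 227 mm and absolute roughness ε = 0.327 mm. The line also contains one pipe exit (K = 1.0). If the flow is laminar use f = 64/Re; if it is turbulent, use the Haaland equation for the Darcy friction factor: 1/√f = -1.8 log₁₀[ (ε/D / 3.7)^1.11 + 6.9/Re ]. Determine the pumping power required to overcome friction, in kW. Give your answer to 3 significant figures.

Q = 295 m³/h = 295/3600 = 0.08194 m³/s.
Cross-sectional area A = πD²/4 = π(0.227)²/4 = 0.04047 m²; mean velocity V = Q/A = 0.08194/0.04047 = 2.025 m/s.
Reynolds number Re = ρVD/μ = 1870 · 2.025 · 0.227 / 0.00373 = 2.304e+05.
Re > 4000 → turbulent. Relative roughness ε/D = 0.000327/0.227 = 0.00144. Haaland: 1/√f = -1.8 log₁₀[(0.00144/3.7)^1.11 + 6.9/2.304e+05] = -1.8 log₁₀[0.000164 + 2.99e-05] = 6.682, so f = 0.0224.
Total minor-loss coefficient ΣK = 1·1 = 1.
ΔP = [f·L/D + ΣK]·(ρV²/2) = [0.0224·1320/0.227 + 1]·(1870·2.025²/2) = [130.3 + 1]·3833 = 5.031e+05 Pa.
Pumping power P = QΔP = 0.08194·5.031e+05 = 41230 W = 41.2 kW.

P ≈ 41.2 kW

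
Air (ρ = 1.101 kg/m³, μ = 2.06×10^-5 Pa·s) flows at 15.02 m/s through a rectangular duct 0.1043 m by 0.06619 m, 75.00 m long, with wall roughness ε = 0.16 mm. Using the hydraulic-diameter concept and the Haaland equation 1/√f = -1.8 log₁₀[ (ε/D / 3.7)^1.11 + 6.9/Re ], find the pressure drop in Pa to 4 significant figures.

ΔP ≈ 2949 Pa

Hydraulic diameter D_h = 4A/P = 4·(0.1043·0.06619)/(2·(0.1043+0.06619)) = 0.02761/0.341 = 0.08099 m.
Re = ρVD_h/μ = 1.101·15.02·0.08099/2.06e-05 = 6.501e+04.
ε/D_h = 0.00016/0.08099 = 0.00198; Haaland gives 1/√f = -1.8 log₁₀[0.000233+0.000106] = 6.245, so f = 0.02564.
ΔP = f(L/D_h)(ρV²/2) = 0.02564·75/0.08099·124.2 = 2949 Pa.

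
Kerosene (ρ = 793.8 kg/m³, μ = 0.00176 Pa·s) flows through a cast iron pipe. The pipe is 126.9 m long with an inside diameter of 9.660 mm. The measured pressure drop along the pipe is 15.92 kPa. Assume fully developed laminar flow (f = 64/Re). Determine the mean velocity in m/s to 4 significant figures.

V ≈ 0.2079 m/s

For laminar flow, f = 64/Re with Re = ρVD/μ, so Darcy-Weisbach reduces to ΔP = 32μLV/D². Solving for V: V = ΔP·D²/(32μL) = 1.592e+04·(0.00966)²/(32·0.00176·126.9) = 0.2079 m/s.
Check: Re = ρVD/μ = 793.8·0.2079·0.00966/0.00176 = 905.6 < 2300, so the laminar assumption holds.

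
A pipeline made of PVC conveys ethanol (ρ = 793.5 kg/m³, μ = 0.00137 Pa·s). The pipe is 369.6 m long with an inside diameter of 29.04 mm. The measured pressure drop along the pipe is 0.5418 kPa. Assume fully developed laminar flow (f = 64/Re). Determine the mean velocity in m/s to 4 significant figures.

For laminar flow, f = 64/Re with Re = ρVD/μ, so Darcy-Weisbach reduces to ΔP = 32μLV/D². Solving for V: V = ΔP·D²/(32μL) = 541.8·(0.02904)²/(32·0.00137·369.6) = 0.0282 m/s.
Check: Re = ρVD/μ = 793.5·0.0282·0.02904/0.00137 = 474.3 < 2300, so the laminar assumption holds.

V ≈ 0.02820 m/s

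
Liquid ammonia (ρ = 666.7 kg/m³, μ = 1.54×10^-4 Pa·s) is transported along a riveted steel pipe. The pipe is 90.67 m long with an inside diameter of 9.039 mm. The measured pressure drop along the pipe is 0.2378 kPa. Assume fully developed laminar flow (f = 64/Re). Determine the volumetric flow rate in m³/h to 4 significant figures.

For laminar flow, f = 64/Re with Re = ρVD/μ, so Darcy-Weisbach reduces to ΔP = 32μLV/D². Solving for V: V = ΔP·D²/(32μL) = 237.8·(0.009039)²/(32·0.000154·90.67) = 0.04348 m/s.
Check: Re = ρVD/μ = 666.7·0.04348·0.009039/0.000154 = 1702 < 2300, so the laminar assumption holds.
Q = V·A = 0.04348·(π/4·0.009039²) = 2.79e-06 m³/s = 0.01005 m³/h.

Q ≈ 0.01005 m³/h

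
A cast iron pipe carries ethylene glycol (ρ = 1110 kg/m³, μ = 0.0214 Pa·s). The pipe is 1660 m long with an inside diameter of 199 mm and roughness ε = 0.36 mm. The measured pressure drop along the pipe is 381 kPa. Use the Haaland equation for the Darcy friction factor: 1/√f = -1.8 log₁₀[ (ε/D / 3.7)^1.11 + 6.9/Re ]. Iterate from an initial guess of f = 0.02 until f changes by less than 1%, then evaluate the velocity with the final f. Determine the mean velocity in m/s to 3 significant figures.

V ≈ 1.66 m/s

Rearranging Darcy-Weisbach: V = √(2·ΔP·D/(f·L·ρ)). With ε/D = 0.00036/0.199 = 0.00181, iterate starting from f = 0.02:
  f = 0.02 → V = √(2·3.81e+05·0.199/(0.02·1660·1110)) = 2.028 m/s; Re = ρVD/μ = 2.094e+04; f → 0.02892
  f = 0.02892 → V = 1.687 m/s; Re = 1.741e+04; f → 0.02984
  f = 0.02984 → V = 1.661 m/s; Re = 1.714e+04; f → 0.02992
Converged (Δf/f < 1%). With the final f = 0.02992: V = √(2·3.81e+05·0.199/(0.02992·1660·1110)) = 1.659 m/s.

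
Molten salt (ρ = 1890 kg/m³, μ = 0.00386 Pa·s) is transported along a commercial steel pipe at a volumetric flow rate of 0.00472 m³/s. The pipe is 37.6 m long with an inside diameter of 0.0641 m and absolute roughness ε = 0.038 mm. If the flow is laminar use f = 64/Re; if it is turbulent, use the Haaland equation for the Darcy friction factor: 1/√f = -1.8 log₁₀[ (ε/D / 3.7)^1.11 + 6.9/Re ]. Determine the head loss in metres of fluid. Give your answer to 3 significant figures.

h_f ≈ 1.46 m

Cross-sectional area A = πD²/4 = π(0.0641)²/4 = 0.003227 m²; mean velocity V = Q/A = 0.00472/0.003227 = 1.463 m/s.
Reynolds number Re = ρVD/μ = 1890 · 1.463 · 0.0641 / 0.00386 = 4.591e+04.
Re > 4000 → turbulent. Relative roughness ε/D = 3.8e-05/0.0641 = 0.000593. Haaland: 1/√f = -1.8 log₁₀[(0.000593/3.7)^1.11 + 6.9/4.591e+04] = -1.8 log₁₀[6.13e-05 + 0.00015] = 6.614, so f = 0.02286.
Darcy-Weisbach: ΔP = f(L/D)(ρV²/2) = 0.02286·(37.6/0.0641)·(1890·1.463²/2) = 0.02286·586.6·2022 = 2.711e+04 Pa.
Head loss h_f = ΔP/(ρg) = 2.711e+04/(1890·9.81) = 1.46 m.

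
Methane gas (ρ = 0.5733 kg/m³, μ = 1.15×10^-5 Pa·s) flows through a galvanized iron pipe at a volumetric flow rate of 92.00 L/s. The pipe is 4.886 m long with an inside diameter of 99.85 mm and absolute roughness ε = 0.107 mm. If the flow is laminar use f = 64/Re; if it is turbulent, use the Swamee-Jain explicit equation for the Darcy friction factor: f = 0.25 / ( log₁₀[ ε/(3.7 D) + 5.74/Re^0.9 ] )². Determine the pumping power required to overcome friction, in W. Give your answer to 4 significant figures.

P ≈ 4.259 W

Q = 92.00 L/s = 92.00/1000 = 0.092 m³/s.
Cross-sectional area A = πD²/4 = π(0.09985)²/4 = 0.00783 m²; mean velocity V = Q/A = 0.092/0.00783 = 11.75 m/s.
Reynolds number Re = ρVD/μ = 0.5733 · 11.75 · 0.09985 / 1.15e-05 = 5.848e+04.
Re > 4000 → turbulent. Relative roughness ε/D = 0.000107/0.09985 = 0.00107. Swamee-Jain: f = 0.25/(log₁₀[0.00107/3.7 + 5.74/5.848e+04^0.9])² = 0.25/(log₁₀[0.00029 + 0.000294])² = 0.25/(-3.234)² = 0.02391.
Darcy-Weisbach: ΔP = f(L/D)(ρV²/2) = 0.02391·(4.886/0.09985)·(0.5733·11.75²/2) = 0.02391·48.93·39.57 = 46.29 Pa.
Pumping power P = QΔP = 0.092·46.29 = 4.2587 W = 4.259 W.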